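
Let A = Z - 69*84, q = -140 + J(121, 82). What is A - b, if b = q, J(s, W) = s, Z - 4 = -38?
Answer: -5811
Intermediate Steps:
Z = -34 (Z = 4 - 38 = -34)
q = -19 (q = -140 + 121 = -19)
A = -5830 (A = -34 - 69*84 = -34 - 5796 = -5830)
b = -19
A - b = -5830 - 1*(-19) = -5830 + 19 = -5811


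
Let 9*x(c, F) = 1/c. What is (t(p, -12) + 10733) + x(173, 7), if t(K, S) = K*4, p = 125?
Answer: 17489782/1557 ≈ 11233.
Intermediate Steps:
t(K, S) = 4*K
x(c, F) = 1/(9*c)
(t(p, -12) + 10733) + x(173, 7) = (4*125 + 10733) + (1/9)/173 = (500 + 10733) + (1/9)*(1/173) = 11233 + 1/1557 = 17489782/1557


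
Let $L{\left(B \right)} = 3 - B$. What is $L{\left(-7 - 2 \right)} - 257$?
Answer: $-245$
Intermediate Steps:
$L{\left(-7 - 2 \right)} - 257 = \left(3 - \left(-7 - 2\right)\right) - 257 = \left(3 - -9\right) - 257 = \left(3 + 9\right) - 257 = 12 - 257 = -245$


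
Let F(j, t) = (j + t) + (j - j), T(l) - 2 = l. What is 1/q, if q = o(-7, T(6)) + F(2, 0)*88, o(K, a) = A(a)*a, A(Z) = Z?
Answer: 1/240 ≈ 0.0041667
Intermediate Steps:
T(l) = 2 + l
F(j, t) = j + t (F(j, t) = (j + t) + 0 = j + t)
o(K, a) = a² (o(K, a) = a*a = a²)
q = 240 (q = (2 + 6)² + (2 + 0)*88 = 8² + 2*88 = 64 + 176 = 240)
1/q = 1/240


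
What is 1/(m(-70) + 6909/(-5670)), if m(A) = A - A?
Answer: -270/329 ≈ -0.82067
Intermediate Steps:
m(A) = 0
1/(m(-70) + 6909/(-5670)) = 1/(0 + 6909/(-5670)) = 1/(0 + 6909*(-1/5670)) = 1/(0 - 329/270) = 1/(-329/270) = -270/329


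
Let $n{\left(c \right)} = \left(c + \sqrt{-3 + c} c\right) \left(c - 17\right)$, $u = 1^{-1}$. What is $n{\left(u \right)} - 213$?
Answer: $-229 - 16 i \sqrt{2} \approx -229.0 - 22.627 i$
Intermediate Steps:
$u = 1$
$n{\left(c \right)} = \left(-17 + c\right) \left(c + c \sqrt{-3 + c}\right)$ ($n{\left(c \right)} = \left(c + c \sqrt{-3 + c}\right) \left(-17 + c\right) = \left(-17 + c\right) \left(c + c \sqrt{-3 + c}\right)$)
$n{\left(u \right)} - 213 = 1 \left(-17 + 1 - 17 \sqrt{-3 + 1} + 1 \sqrt{-3 + 1}\right) - 213 = 1 \left(-17 + 1 - 17 \sqrt{-2} + 1 \sqrt{-2}\right) - 213 = 1 \left(-17 + 1 - 17 i \sqrt{2} + 1 i \sqrt{2}\right) - 213 = 1 \left(-17 + 1 - 17 i \sqrt{2} + i \sqrt{2}\right) - 213 = 1 \left(-16 - 16 i \sqrt{2}\right) - 213 = \left(-16 - 16 i \sqrt{2}\right) - 213 = -229 - 16 i \sqrt{2}$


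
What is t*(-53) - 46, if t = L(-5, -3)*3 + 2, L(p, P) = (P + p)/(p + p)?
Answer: -1396/5 ≈ -279.20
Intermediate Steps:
L(p, P) = (P + p)/(2*p) (L(p, P) = (P + p)/((2*p)) = (P + p)*(1/(2*p)) = (P + p)/(2*p))
t = 22/5 (t = ((½)*(-3 - 5)/(-5))*3 + 2 = ((½)*(-⅕)*(-8))*3 + 2 = (⅘)*3 + 2 = 12/5 + 2 = 22/5 ≈ 4.4000)
t*(-53) - 46 = (22/5)*(-53) - 46 = -1166/5 - 46 = -1396/5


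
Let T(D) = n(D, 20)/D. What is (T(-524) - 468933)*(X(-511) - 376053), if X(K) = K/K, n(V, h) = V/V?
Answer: 23100958313609/131 ≈ 1.7634e+11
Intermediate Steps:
n(V, h) = 1
X(K) = 1
T(D) = 1/D
(T(-524) - 468933)*(X(-511) - 376053) = (1/(-524) - 468933)*(1 - 376053) = (-1/524 - 468933)*(-376052) = -245720893/524*(-376052) = 23100958313609/131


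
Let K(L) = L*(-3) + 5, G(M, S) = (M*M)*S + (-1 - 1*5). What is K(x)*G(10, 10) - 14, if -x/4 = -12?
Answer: -138180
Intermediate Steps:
x = 48 (x = -4*(-12) = 48)
G(M, S) = -6 + S*M² (G(M, S) = M²*S + (-1 - 5) = S*M² - 6 = -6 + S*M²)
K(L) = 5 - 3*L (K(L) = -3*L + 5 = 5 - 3*L)
K(x)*G(10, 10) - 14 = (5 - 3*48)*(-6 + 10*10²) - 14 = (5 - 144)*(-6 + 10*100) - 14 = -139*(-6 + 1000) - 14 = -139*994 - 14 = -138166 - 14 = -138180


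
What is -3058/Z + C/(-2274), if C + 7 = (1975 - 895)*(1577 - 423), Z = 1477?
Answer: -1847758193/3358698 ≈ -550.14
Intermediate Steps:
C = 1246313 (C = -7 + (1975 - 895)*(1577 - 423) = -7 + 1080*1154 = -7 + 1246320 = 1246313)
-3058/Z + C/(-2274) = -3058/1477 + 1246313/(-2274) = -3058*1/1477 + 1246313*(-1/2274) = -3058/1477 - 1246313/2274 = -1847758193/3358698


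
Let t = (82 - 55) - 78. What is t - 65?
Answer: -116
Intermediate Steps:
t = -51 (t = 27 - 78 = -51)
t - 65 = -51 - 65 = -116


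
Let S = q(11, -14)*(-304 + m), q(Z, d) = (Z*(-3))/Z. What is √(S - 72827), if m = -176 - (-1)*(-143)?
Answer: I*√70958 ≈ 266.38*I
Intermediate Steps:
q(Z, d) = -3 (q(Z, d) = (-3*Z)/Z = -3)
m = -319 (m = -176 - 1*143 = -176 - 143 = -319)
S = 1869 (S = -3*(-304 - 319) = -3*(-623) = 1869)
√(S - 72827) = √(1869 - 72827) = √(-70958) = I*√70958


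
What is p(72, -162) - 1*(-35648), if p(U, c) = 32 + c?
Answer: 35518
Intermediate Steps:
p(72, -162) - 1*(-35648) = (32 - 162) - 1*(-35648) = -130 + 35648 = 35518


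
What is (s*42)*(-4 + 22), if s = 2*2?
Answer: 3024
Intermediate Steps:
s = 4
(s*42)*(-4 + 22) = (4*42)*(-4 + 22) = 168*18 = 3024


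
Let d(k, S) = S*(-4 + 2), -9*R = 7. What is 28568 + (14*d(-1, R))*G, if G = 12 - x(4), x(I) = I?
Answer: 258680/9 ≈ 28742.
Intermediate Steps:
R = -7/9 (R = -⅑*7 = -7/9 ≈ -0.77778)
d(k, S) = -2*S (d(k, S) = S*(-2) = -2*S)
G = 8 (G = 12 - 1*4 = 12 - 4 = 8)
28568 + (14*d(-1, R))*G = 28568 + (14*(-2*(-7/9)))*8 = 28568 + (14*(14/9))*8 = 28568 + (196/9)*8 = 28568 + 1568/9 = 258680/9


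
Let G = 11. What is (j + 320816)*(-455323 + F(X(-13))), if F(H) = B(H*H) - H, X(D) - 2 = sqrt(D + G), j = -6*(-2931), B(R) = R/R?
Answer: -154082552248 - 338402*I*sqrt(2) ≈ -1.5408e+11 - 4.7857e+5*I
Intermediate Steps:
B(R) = 1
j = 17586
X(D) = 2 + sqrt(11 + D) (X(D) = 2 + sqrt(D + 11) = 2 + sqrt(11 + D))
F(H) = 1 - H
(j + 320816)*(-455323 + F(X(-13))) = (17586 + 320816)*(-455323 + (1 - (2 + sqrt(11 - 13)))) = 338402*(-455323 + (1 - (2 + sqrt(-2)))) = 338402*(-455323 + (1 - (2 + I*sqrt(2)))) = 338402*(-455323 + (1 + (-2 - I*sqrt(2)))) = 338402*(-455323 + (-1 - I*sqrt(2))) = 338402*(-455324 - I*sqrt(2)) = -154082552248 - 338402*I*sqrt(2)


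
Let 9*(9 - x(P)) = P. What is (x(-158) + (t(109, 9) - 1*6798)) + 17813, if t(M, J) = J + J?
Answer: 99536/9 ≈ 11060.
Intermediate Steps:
t(M, J) = 2*J
x(P) = 9 - P/9
(x(-158) + (t(109, 9) - 1*6798)) + 17813 = ((9 - ⅑*(-158)) + (2*9 - 1*6798)) + 17813 = ((9 + 158/9) + (18 - 6798)) + 17813 = (239/9 - 6780) + 17813 = -60781/9 + 17813 = 99536/9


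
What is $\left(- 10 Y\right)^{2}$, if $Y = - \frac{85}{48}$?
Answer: $\frac{180625}{576} \approx 313.58$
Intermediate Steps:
$Y = - \frac{85}{48} \approx -1.7708$
$\left(- 10 Y\right)^{2} = \left(\left(-10\right) \left(- \frac{85}{48}\right)\right)^{2} = \left(\frac{425}{24}\right)^{2} = \frac{180625}{576}$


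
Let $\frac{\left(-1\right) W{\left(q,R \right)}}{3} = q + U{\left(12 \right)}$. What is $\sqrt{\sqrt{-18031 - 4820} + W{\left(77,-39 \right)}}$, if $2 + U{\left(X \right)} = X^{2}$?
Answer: $\sqrt{-657 + 3 i \sqrt{2539}} \approx 2.9297 + 25.799 i$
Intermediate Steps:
$U{\left(X \right)} = -2 + X^{2}$
$W{\left(q,R \right)} = -426 - 3 q$ ($W{\left(q,R \right)} = - 3 \left(q - \left(2 - 12^{2}\right)\right) = - 3 \left(q + \left(-2 + 144\right)\right) = - 3 \left(q + 142\right) = - 3 \left(142 + q\right) = -426 - 3 q$)
$\sqrt{\sqrt{-18031 - 4820} + W{\left(77,-39 \right)}} = \sqrt{\sqrt{-18031 - 4820} - 657} = \sqrt{\sqrt{-22851} - 657} = \sqrt{3 i \sqrt{2539} - 657} = \sqrt{-657 + 3 i \sqrt{2539}}$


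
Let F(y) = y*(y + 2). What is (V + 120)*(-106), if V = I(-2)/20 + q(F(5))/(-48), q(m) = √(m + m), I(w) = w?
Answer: -63547/5 + 53*√70/24 ≈ -12691.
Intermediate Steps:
F(y) = y*(2 + y)
q(m) = √2*√m (q(m) = √(2*m) = √2*√m)
V = -⅒ - √70/48 (V = -2/20 + (√2*√(5*(2 + 5)))/(-48) = -2*1/20 + (√2*√(5*7))*(-1/48) = -⅒ + (√2*√35)*(-1/48) = -⅒ + √70*(-1/48) = -⅒ - √70/48 ≈ -0.27430)
(V + 120)*(-106) = ((-⅒ - √70/48) + 120)*(-106) = (1199/10 - √70/48)*(-106) = -63547/5 + 53*√70/24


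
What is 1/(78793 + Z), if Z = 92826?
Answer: 1/171619 ≈ 5.8269e-6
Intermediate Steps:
1/(78793 + Z) = 1/(78793 + 92826) = 1/171619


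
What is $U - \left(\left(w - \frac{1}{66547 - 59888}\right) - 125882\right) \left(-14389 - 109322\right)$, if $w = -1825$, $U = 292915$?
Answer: $- \frac{105201996950869}{6659} \approx -1.5798 \cdot 10^{10}$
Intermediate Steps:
$U - \left(\left(w - \frac{1}{66547 - 59888}\right) - 125882\right) \left(-14389 - 109322\right) = 292915 - \left(\left(-1825 - \frac{1}{66547 - 59888}\right) - 125882\right) \left(-14389 - 109322\right) = 292915 - \left(\left(-1825 - \frac{1}{6659}\right) - 125882\right) \left(-123711\right) = 292915 - \left(- \frac{12152676}{6659} - 125882\right) \left(-123711\right) = 292915 - \left(- \frac{850400914}{6659}\right) \left(-123711\right) = 292915 - \frac{105203947471854}{6659} = - \frac{105201996950869}{6659}$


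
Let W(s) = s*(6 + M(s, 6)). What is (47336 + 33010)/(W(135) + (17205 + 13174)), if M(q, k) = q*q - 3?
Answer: 80346/2491159 ≈ 0.032252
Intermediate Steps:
M(q, k) = -3 + q**2 (M(q, k) = q**2 - 3 = -3 + q**2)
W(s) = s*(3 + s**2) (W(s) = s*(6 + (-3 + s**2)) = s*(3 + s**2))
(47336 + 33010)/(W(135) + (17205 + 13174)) = (47336 + 33010)/(135*(3 + 135**2) + (17205 + 13174)) = 80346/(135*(3 + 18225) + 30379) = 80346/(135*18228 + 30379) = 80346/(2460780 + 30379) = 80346/2491159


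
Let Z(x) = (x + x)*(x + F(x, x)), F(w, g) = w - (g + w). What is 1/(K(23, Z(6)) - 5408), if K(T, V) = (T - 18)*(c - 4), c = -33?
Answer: -1/5593 ≈ -0.00017879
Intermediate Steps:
F(w, g) = -g (F(w, g) = w + (-g - w) = -g)
Z(x) = 0 (Z(x) = (x + x)*(x - x) = (2*x)*0 = 0)
K(T, V) = 666 - 37*T (K(T, V) = (T - 18)*(-33 - 4) = (-18 + T)*(-37) = 666 - 37*T)
1/(K(23, Z(6)) - 5408) = 1/((666 - 37*23) - 5408) = 1/((666 - 851) - 5408) = 1/(-185 - 5408) = 1/(-5593) = -1/5593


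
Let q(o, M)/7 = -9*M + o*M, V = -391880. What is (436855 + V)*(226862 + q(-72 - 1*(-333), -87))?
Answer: 3300895150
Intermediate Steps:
q(o, M) = -63*M + 7*M*o (q(o, M) = 7*(-9*M + o*M) = 7*(-9*M + M*o) = -63*M + 7*M*o)
(436855 + V)*(226862 + q(-72 - 1*(-333), -87)) = (436855 - 391880)*(226862 + 7*(-87)*(-9 + (-72 - 1*(-333)))) = 44975*(226862 + 7*(-87)*(-9 + (-72 + 333))) = 44975*(226862 + 7*(-87)*(-9 + 261)) = 44975*(226862 + 7*(-87)*252) = 44975*(226862 - 153468) = 44975*73394 = 3300895150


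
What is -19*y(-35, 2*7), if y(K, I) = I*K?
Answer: 9310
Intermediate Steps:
-19*y(-35, 2*7) = -19*2*7*(-35) = -266*(-35) = -19*(-490) = 9310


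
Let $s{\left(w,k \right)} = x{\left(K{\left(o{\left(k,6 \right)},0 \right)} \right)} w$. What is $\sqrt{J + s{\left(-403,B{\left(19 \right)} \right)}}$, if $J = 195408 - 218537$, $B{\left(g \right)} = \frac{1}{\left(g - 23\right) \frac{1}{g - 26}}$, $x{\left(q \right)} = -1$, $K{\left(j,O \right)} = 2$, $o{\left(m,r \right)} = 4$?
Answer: $i \sqrt{22726} \approx 150.75 i$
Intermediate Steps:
$B{\left(g \right)} = \frac{-26 + g}{-23 + g}$ ($B{\left(g \right)} = \frac{1}{\left(-23 + g\right) \frac{1}{-26 + g}} = \frac{1}{\frac{1}{-26 + g} \left(-23 + g\right)} = \frac{-26 + g}{-23 + g}$)
$J = -23129$
$s{\left(w,k \right)} = - w$
$\sqrt{J + s{\left(-403,B{\left(19 \right)} \right)}} = \sqrt{-23129 - -403} = \sqrt{-23129 + 403} = \sqrt{-22726} = i \sqrt{22726}$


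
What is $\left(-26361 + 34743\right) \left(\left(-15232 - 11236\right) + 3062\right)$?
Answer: $-196189092$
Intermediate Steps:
$\left(-26361 + 34743\right) \left(\left(-15232 - 11236\right) + 3062\right) = 8382 \left(-26468 + 3062\right) = 8382 \left(-23406\right) = -196189092$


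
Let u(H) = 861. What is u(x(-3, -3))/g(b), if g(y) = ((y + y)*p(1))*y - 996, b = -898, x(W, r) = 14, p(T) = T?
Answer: 861/1611812 ≈ 0.00053418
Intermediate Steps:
g(y) = -996 + 2*y**2 (g(y) = ((y + y)*1)*y - 996 = ((2*y)*1)*y - 996 = (2*y)*y - 996 = 2*y**2 - 996 = -996 + 2*y**2)
u(x(-3, -3))/g(b) = 861/(-996 + 2*(-898)**2) = 861/(-996 + 2*806404) = 861/(-996 + 1612808) = 861/1611812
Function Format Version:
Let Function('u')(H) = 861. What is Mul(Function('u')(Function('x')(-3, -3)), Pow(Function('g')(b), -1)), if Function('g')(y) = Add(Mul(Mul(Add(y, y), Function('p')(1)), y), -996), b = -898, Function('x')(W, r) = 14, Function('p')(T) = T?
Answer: Rational(861, 1611812) ≈ 0.00053418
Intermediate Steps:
Function('g')(y) = Add(-996, Mul(2, Pow(y, 2))) (Function('g')(y) = Add(Mul(Mul(Add(y, y), 1), y), -996) = Add(Mul(Mul(Mul(2, y), 1), y), -996) = Add(Mul(Mul(2, y), y), -996) = Add(Mul(2, Pow(y, 2)), -996) = Add(-996, Mul(2, Pow(y, 2))))
Mul(Function('u')(Function('x')(-3, -3)), Pow(Function('g')(b), -1)) = Mul(861, Pow(Add(-996, Mul(2, Pow(-898, 2))), -1)) = Mul(861, Pow(Add(-996, Mul(2, 806404)), -1)) = Mul(861, Pow(Add(-996, 1612808), -1)) = Mul(861, Pow(1611812, -1)) = Mul(861, Rational(1, 1611812)) = Rational(861, 1611812)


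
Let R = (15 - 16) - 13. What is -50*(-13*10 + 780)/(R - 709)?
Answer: 32500/723 ≈ 44.952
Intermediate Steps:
R = -14 (R = -1 - 13 = -14)
-50*(-13*10 + 780)/(R - 709) = -50*(-13*10 + 780)/(-14 - 709) = -50*(-130 + 780)/(-723) = -32500*(-1)/723 = -50*(-650/723) = 32500/723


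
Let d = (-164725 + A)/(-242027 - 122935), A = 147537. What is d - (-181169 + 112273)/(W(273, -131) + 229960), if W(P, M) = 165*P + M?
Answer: 7467239066/25079641197 ≈ 0.29774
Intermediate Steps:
W(P, M) = M + 165*P
d = 8594/182481 (d = (-164725 + 147537)/(-242027 - 122935) = -17188/(-364962) = -17188*(-1/364962) = 8594/182481 ≈ 0.047095)
d - (-181169 + 112273)/(W(273, -131) + 229960) = 8594/182481 - (-181169 + 112273)/((-131 + 165*273) + 229960) = 8594/182481 - (-68896)/((-131 + 45045) + 229960) = 8594/182481 - (-68896)/(44914 + 229960) = 8594/182481 - (-68896)/274874 = 8594/182481 - 1*(-34448/137437) = 8594/182481 + 34448/137437 = 7467239066/25079641197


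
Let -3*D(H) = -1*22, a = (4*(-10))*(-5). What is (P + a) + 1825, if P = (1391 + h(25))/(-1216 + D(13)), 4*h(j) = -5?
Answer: 29353923/14504 ≈ 2023.8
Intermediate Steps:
a = 200 (a = -40*(-5) = 200)
D(H) = 22/3 (D(H) = -(-1)*22/3 = -⅓*(-22) = 22/3)
h(j) = -5/4 (h(j) = (¼)*(-5) = -5/4)
P = -16677/14504 (P = (1391 - 5/4)/(-1216 + 22/3) = 5559/(4*(-3626/3)) = (5559/4)*(-3/3626) = -16677/14504 ≈ -1.1498)
(P + a) + 1825 = (-16677/14504 + 200) + 1825 = 2884123/14504 + 1825 = 29353923/14504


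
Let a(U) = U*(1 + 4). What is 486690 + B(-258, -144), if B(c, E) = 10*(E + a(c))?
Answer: 472350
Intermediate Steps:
a(U) = 5*U (a(U) = U*5 = 5*U)
B(c, E) = 10*E + 50*c (B(c, E) = 10*(E + 5*c) = 10*E + 50*c)
486690 + B(-258, -144) = 486690 + (10*(-144) + 50*(-258)) = 486690 + (-1440 - 12900) = 486690 - 14340 = 472350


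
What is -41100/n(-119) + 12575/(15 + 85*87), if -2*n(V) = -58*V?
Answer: 69589465/5114382 ≈ 13.607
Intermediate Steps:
n(V) = 29*V (n(V) = -(-29)*V = 29*V)
-41100/n(-119) + 12575/(15 + 85*87) = -41100/(29*(-119)) + 12575/(15 + 85*87) = -41100/(-3451) + 12575/(15 + 7395) = -41100*(-1/3451) + 12575/7410 = 41100/3451 + 12575*(1/7410) = 41100/3451 + 2515/1482 = 69589465/5114382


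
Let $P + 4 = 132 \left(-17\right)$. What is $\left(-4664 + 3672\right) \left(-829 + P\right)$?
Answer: $3052384$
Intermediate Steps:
$P = -2248$ ($P = -4 + 132 \left(-17\right) = -4 - 2244 = -2248$)
$\left(-4664 + 3672\right) \left(-829 + P\right) = \left(-4664 + 3672\right) \left(-829 - 2248\right) = \left(-992\right) \left(-3077\right) = 3052384$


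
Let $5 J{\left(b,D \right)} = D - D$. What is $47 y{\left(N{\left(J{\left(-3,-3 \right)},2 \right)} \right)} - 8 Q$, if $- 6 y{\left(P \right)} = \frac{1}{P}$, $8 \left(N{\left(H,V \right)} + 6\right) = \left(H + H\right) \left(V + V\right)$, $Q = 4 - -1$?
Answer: $- \frac{1393}{36} \approx -38.694$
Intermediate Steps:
$J{\left(b,D \right)} = 0$ ($J{\left(b,D \right)} = \frac{D - D}{5} = \frac{1}{5} \cdot 0 = 0$)
$Q = 5$ ($Q = 4 + 1 = 5$)
$N{\left(H,V \right)} = -6 + \frac{H V}{2}$ ($N{\left(H,V \right)} = -6 + \frac{\left(H + H\right) \left(V + V\right)}{8} = -6 + \frac{2 H 2 V}{8} = -6 + \frac{4 H V}{8} = -6 + \frac{H V}{2}$)
$y{\left(P \right)} = - \frac{1}{6 P}$
$47 y{\left(N{\left(J{\left(-3,-3 \right)},2 \right)} \right)} - 8 Q = 47 \left(- \frac{1}{6 \left(-6 + \frac{1}{2} \cdot 0 \cdot 2\right)}\right) - 40 = 47 \left(- \frac{1}{6 \left(-6 + 0\right)}\right) - 40 = 47 \left(- \frac{1}{6 \left(-6\right)}\right) - 40 = 47 \left(\left(- \frac{1}{6}\right) \left(- \frac{1}{6}\right)\right) - 40 = 47 \cdot \frac{1}{36} - 40 = \frac{47}{36} - 40 = - \frac{1393}{36}$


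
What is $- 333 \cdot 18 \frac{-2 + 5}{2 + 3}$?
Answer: $- \frac{17982}{5} \approx -3596.4$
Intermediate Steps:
$- 333 \cdot 18 \frac{-2 + 5}{2 + 3} = - 333 \cdot 18 \cdot \frac{3}{5} = \left(-333\right) \frac{54}{5} = - \frac{17982}{5}$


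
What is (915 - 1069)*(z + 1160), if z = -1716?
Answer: 85624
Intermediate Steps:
(915 - 1069)*(z + 1160) = (915 - 1069)*(-1716 + 1160) = -154*(-556) = 85624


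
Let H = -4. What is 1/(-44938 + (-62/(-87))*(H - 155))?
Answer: -29/1306488 ≈ -2.2197e-5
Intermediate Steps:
1/(-44938 + (-62/(-87))*(H - 155)) = 1/(-44938 + (-62/(-87))*(-4 - 155)) = 1/(-44938 - 62*(-1/87)*(-159)) = 1/(-44938 + (62/87)*(-159)) = 1/(-44938 - 3286/29) = 1/(-1306488/29) = -29/1306488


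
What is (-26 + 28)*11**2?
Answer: 242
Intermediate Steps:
(-26 + 28)*11**2 = 2*121 = 242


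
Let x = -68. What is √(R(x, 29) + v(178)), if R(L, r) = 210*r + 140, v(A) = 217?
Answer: √6447 ≈ 80.293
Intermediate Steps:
R(L, r) = 140 + 210*r
√(R(x, 29) + v(178)) = √((140 + 210*29) + 217) = √((140 + 6090) + 217) = √(6230 + 217) = √6447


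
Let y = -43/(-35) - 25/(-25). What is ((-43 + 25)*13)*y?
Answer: -18252/35 ≈ -521.49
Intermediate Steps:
y = 78/35 (y = -43*(-1/35) - 25*(-1/25) = 43/35 + 1 = 78/35 ≈ 2.2286)
((-43 + 25)*13)*y = ((-43 + 25)*13)*(78/35) = -18*13*(78/35) = -234*78/35 = -18252/35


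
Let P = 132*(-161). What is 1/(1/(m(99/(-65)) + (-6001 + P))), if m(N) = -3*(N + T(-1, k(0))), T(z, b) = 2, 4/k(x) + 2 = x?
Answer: -1771538/65 ≈ -27254.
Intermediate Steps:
k(x) = 4/(-2 + x)
P = -21252
m(N) = -6 - 3*N (m(N) = -3*(N + 2) = -3*(2 + N) = -6 - 3*N)
1/(1/(m(99/(-65)) + (-6001 + P))) = 1/(1/((-6 - 297/(-65)) + (-6001 - 21252))) = 1/(1/((-6 - 297*(-1)/65) - 27253)) = 1/(1/((-6 - 3*(-99/65)) - 27253)) = 1/(1/((-6 + 297/65) - 27253)) = 1/(1/(-93/65 - 27253)) = 1/(1/(-1771538/65)) = 1/(-65/1771538) = -1771538/65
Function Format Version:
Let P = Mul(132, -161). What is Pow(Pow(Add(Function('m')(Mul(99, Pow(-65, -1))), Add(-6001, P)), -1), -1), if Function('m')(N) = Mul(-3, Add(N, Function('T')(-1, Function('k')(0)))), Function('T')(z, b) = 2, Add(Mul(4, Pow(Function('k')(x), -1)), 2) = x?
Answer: Rational(-1771538, 65) ≈ -27254.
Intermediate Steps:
Function('k')(x) = Mul(4, Pow(Add(-2, x), -1))
P = -21252
Function('m')(N) = Add(-6, Mul(-3, N)) (Function('m')(N) = Mul(-3, Add(N, 2)) = Mul(-3, Add(2, N)) = Add(-6, Mul(-3, N)))
Pow(Pow(Add(Function('m')(Mul(99, Pow(-65, -1))), Add(-6001, P)), -1), -1) = Pow(Pow(Add(Add(-6, Mul(-3, Mul(99, Pow(-65, -1)))), Add(-6001, -21252)), -1), -1) = Pow(Pow(Add(Add(-6, Mul(-3, Mul(99, Rational(-1, 65)))), -27253), -1), -1) = Pow(Pow(Add(Add(-6, Mul(-3, Rational(-99, 65))), -27253), -1), -1) = Pow(Pow(Add(Add(-6, Rational(297, 65)), -27253), -1), -1) = Pow(Pow(Add(Rational(-93, 65), -27253), -1), -1) = Pow(Pow(Rational(-1771538, 65), -1), -1) = Pow(Rational(-65, 1771538), -1) = Rational(-1771538, 65)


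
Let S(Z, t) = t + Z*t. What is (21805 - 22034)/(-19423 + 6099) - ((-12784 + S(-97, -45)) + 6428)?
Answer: 27127893/13324 ≈ 2036.0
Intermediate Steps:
(21805 - 22034)/(-19423 + 6099) - ((-12784 + S(-97, -45)) + 6428) = (21805 - 22034)/(-19423 + 6099) - ((-12784 - 45*(1 - 97)) + 6428) = -229/(-13324) - ((-12784 - 45*(-96)) + 6428) = -229*(-1/13324) - ((-12784 + 4320) + 6428) = 229/13324 - (-8464 + 6428) = 229/13324 - 1*(-2036) = 229/13324 + 2036 = 27127893/13324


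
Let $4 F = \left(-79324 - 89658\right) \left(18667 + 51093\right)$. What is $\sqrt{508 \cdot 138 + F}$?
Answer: $2 i \sqrt{736743994} \approx 54286.0 i$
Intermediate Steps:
$F = -2947046080$ ($F = \frac{\left(-79324 - 89658\right) \left(18667 + 51093\right)}{4} = \frac{\left(-168982\right) 69760}{4} = \frac{1}{4} \left(-11788184320\right) = -2947046080$)
$\sqrt{508 \cdot 138 + F} = \sqrt{508 \cdot 138 - 2947046080} = \sqrt{70104 - 2947046080} = \sqrt{-2946975976} = 2 i \sqrt{736743994}$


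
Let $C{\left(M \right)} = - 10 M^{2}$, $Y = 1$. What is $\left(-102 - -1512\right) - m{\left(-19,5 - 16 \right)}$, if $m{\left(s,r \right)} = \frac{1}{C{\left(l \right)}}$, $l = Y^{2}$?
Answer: $\frac{14101}{10} \approx 1410.1$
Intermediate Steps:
$l = 1$ ($l = 1^{2} = 1$)
$m{\left(s,r \right)} = - \frac{1}{10}$ ($m{\left(s,r \right)} = \frac{1}{\left(-10\right) 1^{2}} = \frac{1}{\left(-10\right) 1} = \frac{1}{-10} = - \frac{1}{10}$)
$\left(-102 - -1512\right) - m{\left(-19,5 - 16 \right)} = \left(-102 - -1512\right) - - \frac{1}{10} = \left(-102 + 1512\right) + \frac{1}{10} = 1410 + \frac{1}{10} = \frac{14101}{10}$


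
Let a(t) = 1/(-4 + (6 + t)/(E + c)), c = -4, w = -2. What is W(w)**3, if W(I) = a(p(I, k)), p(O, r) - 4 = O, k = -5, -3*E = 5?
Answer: -4913/778688 ≈ -0.0063093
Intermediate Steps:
E = -5/3 (E = -1/3*5 = -5/3 ≈ -1.6667)
p(O, r) = 4 + O
a(t) = 1/(-86/17 - 3*t/17) (a(t) = 1/(-4 + (6 + t)/(-5/3 - 4)) = 1/(-4 + (6 + t)/(-17/3)) = 1/(-4 + (6 + t)*(-3/17)) = 1/(-4 + (-18/17 - 3*t/17)) = 1/(-86/17 - 3*t/17))
W(I) = -17/(98 + 3*I) (W(I) = -17/(86 + 3*(4 + I)) = -17/(86 + (12 + 3*I)) = -17/(98 + 3*I))
W(w)**3 = (-17/(98 + 3*(-2)))**3 = (-17/(98 - 6))**3 = (-17/92)**3 = -4913/778688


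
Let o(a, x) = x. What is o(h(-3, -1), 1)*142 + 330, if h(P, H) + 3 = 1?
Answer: 472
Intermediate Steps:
h(P, H) = -2 (h(P, H) = -3 + 1 = -2)
o(h(-3, -1), 1)*142 + 330 = 1*142 + 330 = 142 + 330 = 472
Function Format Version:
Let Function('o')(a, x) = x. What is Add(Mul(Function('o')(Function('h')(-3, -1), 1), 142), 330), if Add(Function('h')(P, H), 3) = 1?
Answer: 472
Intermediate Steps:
Function('h')(P, H) = -2 (Function('h')(P, H) = Add(-3, 1) = -2)
Add(Mul(Function('o')(Function('h')(-3, -1), 1), 142), 330) = Add(Mul(1, 142), 330) = Add(142, 330) = 472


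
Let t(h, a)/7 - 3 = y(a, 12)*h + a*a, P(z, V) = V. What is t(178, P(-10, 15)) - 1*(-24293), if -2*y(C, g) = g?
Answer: 18413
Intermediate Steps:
y(C, g) = -g/2
t(h, a) = 21 - 42*h + 7*a**2 (t(h, a) = 21 + 7*((-1/2*12)*h + a*a) = 21 + 7*(-6*h + a**2) = 21 + 7*(a**2 - 6*h) = 21 + (-42*h + 7*a**2) = 21 - 42*h + 7*a**2)
t(178, P(-10, 15)) - 1*(-24293) = (21 - 42*178 + 7*15**2) - 1*(-24293) = (21 - 7476 + 7*225) + 24293 = (21 - 7476 + 1575) + 24293 = -5880 + 24293 = 18413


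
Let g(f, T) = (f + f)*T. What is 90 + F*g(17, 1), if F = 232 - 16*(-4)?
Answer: 10154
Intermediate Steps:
g(f, T) = 2*T*f (g(f, T) = (2*f)*T = 2*T*f)
F = 296 (F = 232 + 64 = 296)
90 + F*g(17, 1) = 90 + 296*(2*1*17) = 90 + 296*34 = 90 + 10064 = 10154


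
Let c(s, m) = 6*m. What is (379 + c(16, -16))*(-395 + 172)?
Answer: -63109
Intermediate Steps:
(379 + c(16, -16))*(-395 + 172) = (379 + 6*(-16))*(-395 + 172) = (379 - 96)*(-223) = 283*(-223) = -63109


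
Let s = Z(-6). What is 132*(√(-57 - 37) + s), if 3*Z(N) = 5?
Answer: 220 + 132*I*√94 ≈ 220.0 + 1279.8*I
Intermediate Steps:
Z(N) = 5/3 (Z(N) = (⅓)*5 = 5/3)
s = 5/3 ≈ 1.6667
132*(√(-57 - 37) + s) = 132*(√(-57 - 37) + 5/3) = 132*(√(-94) + 5/3) = 132*(I*√94 + 5/3) = 132*(5/3 + I*√94) = 220 + 132*I*√94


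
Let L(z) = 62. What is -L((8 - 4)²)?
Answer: -62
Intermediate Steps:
-L((8 - 4)²) = -1*62 = -62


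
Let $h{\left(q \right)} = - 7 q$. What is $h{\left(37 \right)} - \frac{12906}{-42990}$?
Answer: $- \frac{1853584}{7165} \approx -258.7$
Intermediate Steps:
$h{\left(37 \right)} - \frac{12906}{-42990} = \left(-7\right) 37 - \frac{12906}{-42990} = -259 - - \frac{2151}{7165} = -259 + \frac{2151}{7165} = - \frac{1853584}{7165}$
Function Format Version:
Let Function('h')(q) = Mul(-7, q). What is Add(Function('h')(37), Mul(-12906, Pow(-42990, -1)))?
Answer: Rational(-1853584, 7165) ≈ -258.70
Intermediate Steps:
Add(Function('h')(37), Mul(-12906, Pow(-42990, -1))) = Add(Mul(-7, 37), Mul(-12906, Pow(-42990, -1))) = Add(-259, Mul(-12906, Rational(-1, 42990))) = Add(-259, Rational(2151, 7165)) = Rational(-1853584, 7165)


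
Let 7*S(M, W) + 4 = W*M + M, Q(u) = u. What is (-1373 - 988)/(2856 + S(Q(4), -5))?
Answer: -16527/19972 ≈ -0.82751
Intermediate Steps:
S(M, W) = -4/7 + M/7 + M*W/7 (S(M, W) = -4/7 + (W*M + M)/7 = -4/7 + (M*W + M)/7 = -4/7 + (M + M*W)/7 = -4/7 + (M/7 + M*W/7) = -4/7 + M/7 + M*W/7)
(-1373 - 988)/(2856 + S(Q(4), -5)) = (-1373 - 988)/(2856 + (-4/7 + (⅐)*4 + (⅐)*4*(-5))) = -2361/(2856 + (-4/7 + 4/7 - 20/7)) = -2361/(2856 - 20/7) = -2361/19972/7 = -2361*7/19972 = -16527/19972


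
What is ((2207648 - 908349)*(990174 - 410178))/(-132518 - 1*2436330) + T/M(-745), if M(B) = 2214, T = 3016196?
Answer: -207587022028231/710928684 ≈ -2.9199e+5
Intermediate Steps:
((2207648 - 908349)*(990174 - 410178))/(-132518 - 1*2436330) + T/M(-745) = ((2207648 - 908349)*(990174 - 410178))/(-132518 - 1*2436330) + 3016196/2214 = (1299299*579996)/(-132518 - 2436330) + 3016196*(1/2214) = 753588222804/(-2568848) + 1508098/1107 = 753588222804*(-1/2568848) + 1508098/1107 = -188397055701/642212 + 1508098/1107 = -207587022028231/710928684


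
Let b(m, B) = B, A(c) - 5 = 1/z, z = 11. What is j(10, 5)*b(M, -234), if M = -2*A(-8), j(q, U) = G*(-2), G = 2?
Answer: 936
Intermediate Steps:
A(c) = 56/11 (A(c) = 5 + 1/11 = 56/11)
j(q, U) = -4 (j(q, U) = 2*(-2) = -4)
M = -112/11 (M = -2*56/11 = -112/11 ≈ -10.182)
j(10, 5)*b(M, -234) = -4*(-234) = 936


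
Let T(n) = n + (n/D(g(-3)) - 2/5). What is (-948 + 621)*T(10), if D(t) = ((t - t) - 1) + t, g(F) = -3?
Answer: -23217/10 ≈ -2321.7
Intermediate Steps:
D(t) = -1 + t (D(t) = (0 - 1) + t = -1 + t)
T(n) = -2/5 + 3*n/4 (T(n) = n + (n/(-1 - 3) - 2/5) = n + (n/(-4) - 2*1/5) = n + (n*(-1/4) - 2/5) = n + (-n/4 - 2/5) = n + (-2/5 - n/4) = -2/5 + 3*n/4)
(-948 + 621)*T(10) = (-948 + 621)*(-2/5 + (3/4)*10) = -327*(-2/5 + 15/2) = -327*71/10 = -23217/10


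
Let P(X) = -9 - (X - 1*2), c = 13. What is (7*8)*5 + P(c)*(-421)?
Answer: 8700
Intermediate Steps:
P(X) = -7 - X (P(X) = -9 - (X - 2) = -9 - (-2 + X) = -9 + (2 - X) = -7 - X)
(7*8)*5 + P(c)*(-421) = (7*8)*5 + (-7 - 1*13)*(-421) = 56*5 + (-7 - 13)*(-421) = 280 - 20*(-421) = 280 + 8420 = 8700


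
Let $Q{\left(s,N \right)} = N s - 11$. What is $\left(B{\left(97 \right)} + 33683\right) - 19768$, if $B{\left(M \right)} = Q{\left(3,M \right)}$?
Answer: $14195$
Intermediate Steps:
$Q{\left(s,N \right)} = -11 + N s$
$B{\left(M \right)} = -11 + 3 M$ ($B{\left(M \right)} = -11 + M 3 = -11 + 3 M$)
$\left(B{\left(97 \right)} + 33683\right) - 19768 = \left(\left(-11 + 3 \cdot 97\right) + 33683\right) - 19768 = \left(\left(-11 + 291\right) + 33683\right) - 19768 = \left(280 + 33683\right) - 19768 = 33963 - 19768 = 14195$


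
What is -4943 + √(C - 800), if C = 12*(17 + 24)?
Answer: -4943 + 2*I*√77 ≈ -4943.0 + 17.55*I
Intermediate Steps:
C = 492 (C = 12*41 = 492)
-4943 + √(C - 800) = -4943 + √(492 - 800) = -4943 + √(-308) = -4943 + 2*I*√77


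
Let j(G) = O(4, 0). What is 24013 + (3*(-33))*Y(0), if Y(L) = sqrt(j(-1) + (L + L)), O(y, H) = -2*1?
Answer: 24013 - 99*I*sqrt(2) ≈ 24013.0 - 140.01*I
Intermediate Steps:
O(y, H) = -2
j(G) = -2
Y(L) = sqrt(-2 + 2*L) (Y(L) = sqrt(-2 + (L + L)) = sqrt(-2 + 2*L))
24013 + (3*(-33))*Y(0) = 24013 + (3*(-33))*sqrt(-2 + 2*0) = 24013 - 99*sqrt(-2 + 0) = 24013 - 99*I*sqrt(2)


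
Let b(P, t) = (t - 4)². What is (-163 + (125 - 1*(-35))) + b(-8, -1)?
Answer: 22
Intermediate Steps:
b(P, t) = (-4 + t)²
(-163 + (125 - 1*(-35))) + b(-8, -1) = (-163 + (125 - 1*(-35))) + (-4 - 1)² = (-163 + (125 + 35)) + (-5)² = (-163 + 160) + 25 = -3 + 25 = 22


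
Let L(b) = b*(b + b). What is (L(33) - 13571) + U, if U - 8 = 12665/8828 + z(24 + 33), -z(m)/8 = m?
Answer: -104519683/8828 ≈ -11840.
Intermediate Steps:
z(m) = -8*m
U = -3942279/8828 (U = 8 + (12665/8828 - 8*(24 + 33)) = 8 + (12665*(1/8828) - 8*57) = 8 + (12665/8828 - 456) = 8 - 4012903/8828 = -3942279/8828 ≈ -446.57)
L(b) = 2*b**2 (L(b) = b*(2*b) = 2*b**2)
(L(33) - 13571) + U = (2*33**2 - 13571) - 3942279/8828 = (2*1089 - 13571) - 3942279/8828 = (2178 - 13571) - 3942279/8828 = -11393 - 3942279/8828 = -104519683/8828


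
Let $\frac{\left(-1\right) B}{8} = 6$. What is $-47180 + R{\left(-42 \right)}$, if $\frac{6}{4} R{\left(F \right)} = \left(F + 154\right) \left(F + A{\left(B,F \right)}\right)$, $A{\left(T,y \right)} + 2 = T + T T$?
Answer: $\frac{353948}{3} \approx 1.1798 \cdot 10^{5}$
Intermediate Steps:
$B = -48$ ($B = \left(-8\right) 6 = -48$)
$A{\left(T,y \right)} = -2 + T + T^{2}$ ($A{\left(T,y \right)} = -2 + \left(T + T T\right) = -2 + \left(T + T^{2}\right) = -2 + T + T^{2}$)
$R{\left(F \right)} = \frac{2 \left(154 + F\right) \left(2254 + F\right)}{3}$ ($R{\left(F \right)} = \frac{2 \left(F + 154\right) \left(F - \left(50 - 2304\right)\right)}{3} = \frac{2 \left(154 + F\right) \left(F - -2254\right)}{3} = \frac{2 \left(154 + F\right) \left(F + 2254\right)}{3} = \frac{2 \left(154 + F\right) \left(2254 + F\right)}{3}$)
$-47180 + R{\left(-42 \right)} = -47180 + \left(\frac{694232}{3} + \frac{2 \left(-42\right)^{2}}{3} + \frac{4816}{3} \left(-42\right)\right) = -47180 + \left(\frac{694232}{3} + \frac{2}{3} \cdot 1764 - 67424\right) = -47180 + \left(\frac{694232}{3} + 1176 - 67424\right) = -47180 + \frac{495488}{3} = \frac{353948}{3}$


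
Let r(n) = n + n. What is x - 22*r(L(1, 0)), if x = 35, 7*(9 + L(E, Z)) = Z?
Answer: 431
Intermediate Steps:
L(E, Z) = -9 + Z/7
r(n) = 2*n
x - 22*r(L(1, 0)) = 35 - 44*(-9 + (⅐)*0) = 35 - 44*(-9 + 0) = 35 - 44*(-9) = 35 - 22*(-18) = 35 + 396 = 431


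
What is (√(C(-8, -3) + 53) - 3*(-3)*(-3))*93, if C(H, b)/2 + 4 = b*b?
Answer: -2511 + 279*√7 ≈ -1772.8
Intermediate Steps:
C(H, b) = -8 + 2*b² (C(H, b) = -8 + 2*(b*b) = -8 + 2*b²)
(√(C(-8, -3) + 53) - 3*(-3)*(-3))*93 = (√((-8 + 2*(-3)²) + 53) - 3*(-3)*(-3))*93 = (√((-8 + 2*9) + 53) + 9*(-3))*93 = (√((-8 + 18) + 53) - 27)*93 = (√(10 + 53) - 27)*93 = (√63 - 27)*93 = (3*√7 - 27)*93 = (-27 + 3*√7)*93 = -2511 + 279*√7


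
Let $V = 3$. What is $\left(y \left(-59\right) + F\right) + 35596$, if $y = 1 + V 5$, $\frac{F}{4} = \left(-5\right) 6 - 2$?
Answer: $34524$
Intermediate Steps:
$F = -128$ ($F = 4 \left(\left(-5\right) 6 - 2\right) = 4 \left(-30 - 2\right) = 4 \left(-32\right) = -128$)
$y = 16$ ($y = 1 + 3 \cdot 5 = 1 + 15 = 16$)
$\left(y \left(-59\right) + F\right) + 35596 = \left(16 \left(-59\right) - 128\right) + 35596 = \left(-944 - 128\right) + 35596 = -1072 + 35596 = 34524$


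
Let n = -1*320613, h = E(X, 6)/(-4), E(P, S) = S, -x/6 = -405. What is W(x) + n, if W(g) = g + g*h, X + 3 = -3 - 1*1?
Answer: -321828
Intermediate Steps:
X = -7 (X = -3 + (-3 - 1*1) = -3 + (-3 - 1) = -3 - 4 = -7)
x = 2430 (x = -6*(-405) = 2430)
h = -3/2 (h = 6/(-4) = 6*(-¼) = -3/2 ≈ -1.5000)
W(g) = -g/2 (W(g) = g + g*(-3/2) = g - 3*g/2 = -g/2)
n = -320613
W(x) + n = -½*2430 - 320613 = -1215 - 320613 = -321828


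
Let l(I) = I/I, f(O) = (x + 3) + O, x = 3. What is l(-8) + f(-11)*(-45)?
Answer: 226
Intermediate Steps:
f(O) = 6 + O (f(O) = (3 + 3) + O = 6 + O)
l(I) = 1
l(-8) + f(-11)*(-45) = 1 + (6 - 11)*(-45) = 1 - 5*(-45) = 1 + 225 = 226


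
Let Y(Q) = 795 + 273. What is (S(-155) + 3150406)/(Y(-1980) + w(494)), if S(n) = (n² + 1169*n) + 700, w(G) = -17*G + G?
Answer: -748484/1709 ≈ -437.97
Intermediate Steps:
w(G) = -16*G
S(n) = 700 + n² + 1169*n
Y(Q) = 1068
(S(-155) + 3150406)/(Y(-1980) + w(494)) = ((700 + (-155)² + 1169*(-155)) + 3150406)/(1068 - 16*494) = ((700 + 24025 - 181195) + 3150406)/(1068 - 7904) = (-156470 + 3150406)/(-6836) = 2993936*(-1/6836) = -748484/1709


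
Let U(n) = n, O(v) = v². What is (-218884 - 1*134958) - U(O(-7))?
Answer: -353891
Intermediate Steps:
(-218884 - 1*134958) - U(O(-7)) = (-218884 - 1*134958) - 1*(-7)² = (-218884 - 134958) - 1*49 = -353842 - 49 = -353891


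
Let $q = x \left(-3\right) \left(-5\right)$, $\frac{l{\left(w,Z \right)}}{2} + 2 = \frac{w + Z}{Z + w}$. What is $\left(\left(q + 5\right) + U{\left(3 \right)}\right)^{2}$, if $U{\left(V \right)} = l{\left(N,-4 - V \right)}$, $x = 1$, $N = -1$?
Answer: $324$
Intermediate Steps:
$l{\left(w,Z \right)} = -2$ ($l{\left(w,Z \right)} = -4 + 2 \frac{w + Z}{Z + w} = -4 + 2 \frac{Z + w}{Z + w} = -4 + 2 \cdot 1 = -4 + 2 = -2$)
$U{\left(V \right)} = -2$
$q = 15$ ($q = 1 \left(-3\right) \left(-5\right) = \left(-3\right) \left(-5\right) = 15$)
$\left(\left(q + 5\right) + U{\left(3 \right)}\right)^{2} = \left(\left(15 + 5\right) - 2\right)^{2} = \left(20 - 2\right)^{2} = 18^{2} = 324$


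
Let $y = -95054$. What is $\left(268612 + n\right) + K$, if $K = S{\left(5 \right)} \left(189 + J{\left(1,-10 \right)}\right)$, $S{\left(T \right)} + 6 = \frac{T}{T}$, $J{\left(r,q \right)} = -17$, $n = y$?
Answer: $172698$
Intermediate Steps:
$n = -95054$
$S{\left(T \right)} = -5$ ($S{\left(T \right)} = -6 + \frac{T}{T} = -6 + 1 = -5$)
$K = -860$ ($K = - 5 \left(189 - 17\right) = \left(-5\right) 172 = -860$)
$\left(268612 + n\right) + K = \left(268612 - 95054\right) - 860 = 173558 - 860 = 172698$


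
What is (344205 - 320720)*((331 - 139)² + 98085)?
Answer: 3169277265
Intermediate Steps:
(344205 - 320720)*((331 - 139)² + 98085) = 23485*(192² + 98085) = 23485*(36864 + 98085) = 23485*134949 = 3169277265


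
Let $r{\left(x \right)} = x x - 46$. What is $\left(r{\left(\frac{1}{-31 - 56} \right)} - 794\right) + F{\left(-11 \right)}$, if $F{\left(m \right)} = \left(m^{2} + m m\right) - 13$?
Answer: $- \frac{4624658}{7569} \approx -611.0$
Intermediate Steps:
$r{\left(x \right)} = -46 + x^{2}$ ($r{\left(x \right)} = x^{2} - 46 = -46 + x^{2}$)
$F{\left(m \right)} = -13 + 2 m^{2}$ ($F{\left(m \right)} = \left(m^{2} + m^{2}\right) - 13 = 2 m^{2} - 13 = -13 + 2 m^{2}$)
$\left(r{\left(\frac{1}{-31 - 56} \right)} - 794\right) + F{\left(-11 \right)} = \left(\left(-46 + \left(\frac{1}{-31 - 56}\right)^{2}\right) - 794\right) - \left(13 - 2 \left(-11\right)^{2}\right) = \left(\left(-46 + \left(\frac{1}{-87}\right)^{2}\right) - 794\right) + \left(-13 + 2 \cdot 121\right) = \left(\left(-46 + \left(- \frac{1}{87}\right)^{2}\right) - 794\right) + \left(-13 + 242\right) = \left(\left(-46 + \frac{1}{7569}\right) - 794\right) + 229 = \left(- \frac{348173}{7569} - 794\right) + 229 = - \frac{6357959}{7569} + 229 = - \frac{4624658}{7569}$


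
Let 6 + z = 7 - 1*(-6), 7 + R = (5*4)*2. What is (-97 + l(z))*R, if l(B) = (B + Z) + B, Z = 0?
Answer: -2739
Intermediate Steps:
R = 33 (R = -7 + (5*4)*2 = -7 + 20*2 = -7 + 40 = 33)
z = 7 (z = -6 + (7 - 1*(-6)) = -6 + (7 + 6) = -6 + 13 = 7)
l(B) = 2*B (l(B) = (B + 0) + B = B + B = 2*B)
(-97 + l(z))*R = (-97 + 2*7)*33 = (-97 + 14)*33 = -83*33 = -2739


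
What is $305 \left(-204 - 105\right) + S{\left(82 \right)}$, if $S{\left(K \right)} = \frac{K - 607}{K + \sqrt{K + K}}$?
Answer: $- \frac{1508025}{16} + \frac{105 \sqrt{41}}{656} \approx -94251.0$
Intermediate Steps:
$S{\left(K \right)} = \frac{-607 + K}{K + \sqrt{2} \sqrt{K}}$ ($S{\left(K \right)} = \frac{-607 + K}{K + \sqrt{2 K}} = \frac{-607 + K}{K + \sqrt{2} \sqrt{K}}$)
$305 \left(-204 - 105\right) + S{\left(82 \right)} = 305 \left(-204 - 105\right) + \frac{-607 + 82}{82 + \sqrt{2} \sqrt{82}} = 305 \left(-309\right) + \frac{1}{82 + 2 \sqrt{41}} \left(-525\right) = -94245 - \frac{525}{82 + 2 \sqrt{41}}$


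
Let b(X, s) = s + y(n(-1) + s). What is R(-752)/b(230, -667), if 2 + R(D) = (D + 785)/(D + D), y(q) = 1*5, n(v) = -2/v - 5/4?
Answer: 3041/995648 ≈ 0.0030543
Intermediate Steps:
n(v) = -5/4 - 2/v (n(v) = -2/v - 5*¼ = -2/v - 5/4 = -5/4 - 2/v)
y(q) = 5
R(D) = -2 + (785 + D)/(2*D) (R(D) = -2 + (D + 785)/(D + D) = -2 + (785 + D)/((2*D)) = -2 + (785 + D)*(1/(2*D)) = -2 + (785 + D)/(2*D))
b(X, s) = 5 + s (b(X, s) = s + 5 = 5 + s)
R(-752)/b(230, -667) = ((½)*(785 - 3*(-752))/(-752))/(5 - 667) = ((½)*(-1/752)*(785 + 2256))/(-662) = ((½)*(-1/752)*3041)*(-1/662) = -3041/1504*(-1/662) = 3041/995648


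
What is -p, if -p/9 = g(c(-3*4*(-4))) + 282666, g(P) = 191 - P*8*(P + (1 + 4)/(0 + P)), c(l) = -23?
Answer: 2507265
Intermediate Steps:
g(P) = 191 - 8*P*(P + 5/P)
p = -2507265 (p = -9*((151 - 8*(-23)²) + 282666) = -9*((151 - 8*529) + 282666) = -9*((151 - 4232) + 282666) = -9*(-4081 + 282666) = -9*278585 = -2507265)
-p = -1*(-2507265) = 2507265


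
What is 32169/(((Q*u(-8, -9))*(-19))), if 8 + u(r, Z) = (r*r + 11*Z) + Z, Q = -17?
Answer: -32169/16796 ≈ -1.9153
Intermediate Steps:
u(r, Z) = -8 + r² + 12*Z (u(r, Z) = -8 + ((r*r + 11*Z) + Z) = -8 + ((r² + 11*Z) + Z) = -8 + (r² + 12*Z) = -8 + r² + 12*Z)
32169/(((Q*u(-8, -9))*(-19))) = 32169/((-17*(-8 + (-8)² + 12*(-9))*(-19))) = 32169/((-17*(-8 + 64 - 108)*(-19))) = 32169/((-17*(-52)*(-19))) = 32169/((884*(-19))) = 32169/(-16796) = 32169*(-1/16796) = -32169/16796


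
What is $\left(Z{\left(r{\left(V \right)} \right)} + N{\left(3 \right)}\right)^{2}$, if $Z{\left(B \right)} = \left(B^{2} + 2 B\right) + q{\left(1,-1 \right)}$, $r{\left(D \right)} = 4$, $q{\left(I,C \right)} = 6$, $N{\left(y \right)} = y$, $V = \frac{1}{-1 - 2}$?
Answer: $1089$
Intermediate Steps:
$V = - \frac{1}{3}$ ($V = \frac{1}{-3} = - \frac{1}{3} \approx -0.33333$)
$Z{\left(B \right)} = 6 + B^{2} + 2 B$ ($Z{\left(B \right)} = \left(B^{2} + 2 B\right) + 6 = 6 + B^{2} + 2 B$)
$\left(Z{\left(r{\left(V \right)} \right)} + N{\left(3 \right)}\right)^{2} = \left(\left(6 + 4^{2} + 2 \cdot 4\right) + 3\right)^{2} = \left(\left(6 + 16 + 8\right) + 3\right)^{2} = \left(30 + 3\right)^{2} = 33^{2} = 1089$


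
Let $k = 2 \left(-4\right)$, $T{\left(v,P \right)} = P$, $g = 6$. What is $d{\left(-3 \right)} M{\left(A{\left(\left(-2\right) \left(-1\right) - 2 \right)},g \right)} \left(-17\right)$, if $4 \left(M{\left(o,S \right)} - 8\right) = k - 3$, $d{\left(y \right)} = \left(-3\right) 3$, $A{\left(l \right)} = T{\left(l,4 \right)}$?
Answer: $\frac{3213}{4} \approx 803.25$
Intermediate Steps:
$A{\left(l \right)} = 4$
$d{\left(y \right)} = -9$
$k = -8$
$M{\left(o,S \right)} = \frac{21}{4}$ ($M{\left(o,S \right)} = 8 + \frac{-8 - 3}{4} = 8 + \frac{1}{4} \left(-11\right) = 8 - \frac{11}{4} = \frac{21}{4}$)
$d{\left(-3 \right)} M{\left(A{\left(\left(-2\right) \left(-1\right) - 2 \right)},g \right)} \left(-17\right) = \left(-9\right) \frac{21}{4} \left(-17\right) = \left(- \frac{189}{4}\right) \left(-17\right) = \frac{3213}{4}$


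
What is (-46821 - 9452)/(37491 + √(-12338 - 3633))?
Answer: -2109731043/1405591052 + 56273*I*√15971/1405591052 ≈ -1.501 + 0.0050595*I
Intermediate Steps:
(-46821 - 9452)/(37491 + √(-12338 - 3633)) = -56273/(37491 + √(-15971)) = -56273/(37491 + I*√15971)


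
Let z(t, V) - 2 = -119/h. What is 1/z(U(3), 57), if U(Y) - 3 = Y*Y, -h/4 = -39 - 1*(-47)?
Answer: 32/183 ≈ 0.17486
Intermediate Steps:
h = -32 (h = -4*(-39 - 1*(-47)) = -4*(-39 + 47) = -4*8 = -32)
U(Y) = 3 + Y**2 (U(Y) = 3 + Y*Y = 3 + Y**2)
z(t, V) = 183/32 (z(t, V) = 2 - 119/(-32) = 2 - 119*(-1/32) = 2 + 119/32 = 183/32)
1/z(U(3), 57) = 1/(183/32) = 32/183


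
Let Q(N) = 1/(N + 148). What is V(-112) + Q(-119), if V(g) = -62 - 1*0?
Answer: -1797/29 ≈ -61.966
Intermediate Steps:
V(g) = -62 (V(g) = -62 + 0 = -62)
Q(N) = 1/(148 + N)
V(-112) + Q(-119) = -62 + 1/(148 - 119) = -62 + 1/29 = -1797/29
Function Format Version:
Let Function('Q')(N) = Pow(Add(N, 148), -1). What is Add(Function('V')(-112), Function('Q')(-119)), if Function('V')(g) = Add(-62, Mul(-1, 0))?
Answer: Rational(-1797, 29) ≈ -61.966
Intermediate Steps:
Function('V')(g) = -62 (Function('V')(g) = Add(-62, 0) = -62)
Function('Q')(N) = Pow(Add(148, N), -1)
Add(Function('V')(-112), Function('Q')(-119)) = Add(-62, Pow(Add(148, -119), -1)) = Add(-62, Pow(29, -1)) = Add(-62, Rational(1, 29)) = Rational(-1797, 29)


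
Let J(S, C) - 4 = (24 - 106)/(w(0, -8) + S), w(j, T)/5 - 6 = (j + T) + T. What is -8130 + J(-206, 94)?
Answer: -1040087/128 ≈ -8125.7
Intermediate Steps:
w(j, T) = 30 + 5*j + 10*T (w(j, T) = 30 + 5*((j + T) + T) = 30 + 5*((T + j) + T) = 30 + 5*(j + 2*T) = 30 + (5*j + 10*T) = 30 + 5*j + 10*T)
J(S, C) = 4 - 82/(-50 + S) (J(S, C) = 4 + (24 - 106)/((30 + 5*0 + 10*(-8)) + S) = 4 - 82/((30 + 0 - 80) + S) = 4 - 82/(-50 + S))
-8130 + J(-206, 94) = -8130 + 2*(-141 + 2*(-206))/(-50 - 206) = -8130 + 2*(-141 - 412)/(-256) = -8130 + 2*(-1/256)*(-553) = -8130 + 553/128 = -1040087/128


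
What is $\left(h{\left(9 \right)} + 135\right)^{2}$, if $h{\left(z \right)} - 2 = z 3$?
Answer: $26896$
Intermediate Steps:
$h{\left(z \right)} = 2 + 3 z$ ($h{\left(z \right)} = 2 + z 3 = 2 + 3 z$)
$\left(h{\left(9 \right)} + 135\right)^{2} = \left(\left(2 + 3 \cdot 9\right) + 135\right)^{2} = \left(\left(2 + 27\right) + 135\right)^{2} = \left(29 + 135\right)^{2} = 164^{2} = 26896$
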